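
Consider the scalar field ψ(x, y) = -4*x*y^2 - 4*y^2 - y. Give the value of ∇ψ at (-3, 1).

(-4, 15)

∂ψ/∂x = -4*y^2
∂ψ/∂y = -8*x*y - 8*y - 1
∇ψ = (-4*y^2, -8*x*y - 8*y - 1)
At (-3, 1): (-4, 15).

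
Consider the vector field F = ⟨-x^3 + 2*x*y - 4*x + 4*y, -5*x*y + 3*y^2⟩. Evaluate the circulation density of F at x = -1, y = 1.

-7

∂F₂/∂x = -5*y
∂F₁/∂y = 2*x + 4
Scalar curl = -2*x - 5*y - 4
At (-1, 1): -7.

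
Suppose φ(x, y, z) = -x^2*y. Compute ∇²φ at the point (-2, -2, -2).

∂²φ/∂x² = -2*y
∂²φ/∂y² = 0
∂²φ/∂z² = 0
∇²φ = -2*y
At (-2, -2, -2): 4.

4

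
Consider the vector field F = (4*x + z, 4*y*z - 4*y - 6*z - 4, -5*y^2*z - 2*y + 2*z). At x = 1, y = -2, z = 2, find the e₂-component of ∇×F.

1

(∇×F)_2 = ∂F₁/∂z − ∂F₃/∂x
= 1 − (0)
= 1
At (1, -2, 2): 1.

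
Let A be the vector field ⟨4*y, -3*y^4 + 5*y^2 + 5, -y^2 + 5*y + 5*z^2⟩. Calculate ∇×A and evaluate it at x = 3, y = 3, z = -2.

(∇×A)₁ = ∂A₃/∂y − ∂A₂/∂z = -2*y + 5
(∇×A)₂ = ∂A₁/∂z − ∂A₃/∂x = 0
(∇×A)₃ = ∂A₂/∂x − ∂A₁/∂y = -4
∇×A = (-2*y + 5, 0, -4)
At (3, 3, -2): (-1, 0, -4).

(-1, 0, -4)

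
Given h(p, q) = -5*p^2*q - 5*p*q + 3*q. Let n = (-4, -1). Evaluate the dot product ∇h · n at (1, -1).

∂h/∂p = -10*p*q - 5*q
∂h/∂q = -5*p^2 - 5*p + 3
∇h at (1, -1) = (15, -7)
∇h · n = (15)(-4) + (-7)(-1) = -53

-53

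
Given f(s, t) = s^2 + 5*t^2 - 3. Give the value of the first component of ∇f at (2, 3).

4

(∇f)_1 = ∂f/∂s = 2*s
At (2, 3): 4.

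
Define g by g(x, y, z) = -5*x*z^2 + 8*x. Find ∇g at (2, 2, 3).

(-37, 0, -60)

∂g/∂x = -5*z^2 + 8
∂g/∂y = 0
∂g/∂z = -10*x*z
∇g = (-5*z^2 + 8, 0, -10*x*z)
At (2, 2, 3): (-37, 0, -60).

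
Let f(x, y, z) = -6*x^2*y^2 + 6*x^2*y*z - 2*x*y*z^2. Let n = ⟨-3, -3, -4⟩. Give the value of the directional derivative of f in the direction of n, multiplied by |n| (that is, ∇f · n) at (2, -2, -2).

176

∂f/∂x = -12*x*y^2 + 12*x*y*z - 2*y*z^2
∂f/∂y = -12*x^2*y + 6*x^2*z - 2*x*z^2
∂f/∂z = 6*x^2*y - 4*x*y*z
∇f at (2, -2, -2) = (16, 32, -80)
∇f · n = (16)(-3) + (32)(-3) + (-80)(-4) = 176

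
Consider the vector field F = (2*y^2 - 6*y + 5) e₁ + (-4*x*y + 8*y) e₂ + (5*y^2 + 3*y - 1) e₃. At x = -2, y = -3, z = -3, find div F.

∂F₁/∂x = 0
∂F₂/∂y = -4*x + 8
∂F₃/∂z = 0
∇·F = -4*x + 8
At (-2, -3, -3): 16.

16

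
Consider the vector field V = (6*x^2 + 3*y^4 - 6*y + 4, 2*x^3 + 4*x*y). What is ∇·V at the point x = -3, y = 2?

-48

∂V₁/∂x = 12*x
∂V₂/∂y = 4*x
∇·V = 16*x
At (-3, 2): -48.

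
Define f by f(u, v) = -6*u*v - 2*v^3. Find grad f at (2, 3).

∂f/∂u = -6*v
∂f/∂v = -6*u - 6*v^2
∇f = (-6*v, -6*u - 6*v^2)
At (2, 3): (-18, -66).

(-18, -66)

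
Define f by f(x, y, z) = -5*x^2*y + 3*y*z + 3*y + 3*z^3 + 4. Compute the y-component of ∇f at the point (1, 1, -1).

-5

(∇f)_2 = ∂f/∂y = -5*x^2 + 3*z + 3
At (1, 1, -1): -5.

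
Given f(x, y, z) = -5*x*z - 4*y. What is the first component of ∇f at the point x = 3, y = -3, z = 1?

(∇f)_1 = ∂f/∂x = -5*z
At (3, -3, 1): -5.

-5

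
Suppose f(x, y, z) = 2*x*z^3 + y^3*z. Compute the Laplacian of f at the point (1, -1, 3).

∂²f/∂x² = 0
∂²f/∂y² = 6*y*z
∂²f/∂z² = 12*x*z
∇²f = 12*x*z + 6*y*z
At (1, -1, 3): 18.

18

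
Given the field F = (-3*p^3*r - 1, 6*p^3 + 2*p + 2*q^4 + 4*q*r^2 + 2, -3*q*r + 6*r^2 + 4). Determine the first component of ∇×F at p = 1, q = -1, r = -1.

-5

(∇×F)_1 = ∂F₃/∂q − ∂F₂/∂r
= -3*r − (8*q*r)
= -8*q*r - 3*r
At (1, -1, -1): -5.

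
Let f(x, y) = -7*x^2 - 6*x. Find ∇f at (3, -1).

(-48, 0)

∂f/∂x = -14*x - 6
∂f/∂y = 0
∇f = (-14*x - 6, 0)
At (3, -1): (-48, 0).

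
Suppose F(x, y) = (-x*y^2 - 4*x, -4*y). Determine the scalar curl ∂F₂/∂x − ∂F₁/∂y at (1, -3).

-6

∂F₂/∂x = 0
∂F₁/∂y = -2*x*y
Scalar curl = 2*x*y
At (1, -3): -6.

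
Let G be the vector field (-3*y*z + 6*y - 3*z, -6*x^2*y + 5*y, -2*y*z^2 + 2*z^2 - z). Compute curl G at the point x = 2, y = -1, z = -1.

(-2, 0, 15)

(∇×G)₁ = ∂G₃/∂y − ∂G₂/∂z = -2*z^2
(∇×G)₂ = ∂G₁/∂z − ∂G₃/∂x = -3*y - 3
(∇×G)₃ = ∂G₂/∂x − ∂G₁/∂y = -12*x*y + 3*z - 6
∇×G = (-2*z^2, -3*y - 3, -12*x*y + 3*z - 6)
At (2, -1, -1): (-2, 0, 15).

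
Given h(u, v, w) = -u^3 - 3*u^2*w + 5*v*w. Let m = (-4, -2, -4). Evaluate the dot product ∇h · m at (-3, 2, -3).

422

∂h/∂u = -3*u^2 - 6*u*w
∂h/∂v = 5*w
∂h/∂w = -3*u^2 + 5*v
∇h at (-3, 2, -3) = (-81, -15, -17)
∇h · m = (-81)(-4) + (-15)(-2) + (-17)(-4) = 422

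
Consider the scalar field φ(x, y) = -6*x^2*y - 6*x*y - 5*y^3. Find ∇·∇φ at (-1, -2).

∂²φ/∂x² = -12*y
∂²φ/∂y² = -30*y
∇²φ = -42*y
At (-1, -2): 84.

84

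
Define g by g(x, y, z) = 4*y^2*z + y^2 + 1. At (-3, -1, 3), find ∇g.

∂g/∂x = 0
∂g/∂y = 8*y*z + 2*y
∂g/∂z = 4*y^2
∇g = (0, 8*y*z + 2*y, 4*y^2)
At (-3, -1, 3): (0, -26, 4).

(0, -26, 4)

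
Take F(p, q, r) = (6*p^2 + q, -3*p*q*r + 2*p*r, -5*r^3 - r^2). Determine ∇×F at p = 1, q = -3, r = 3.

(-11, 0, 32)

(∇×F)₁ = ∂F₃/∂q − ∂F₂/∂r = 3*p*q - 2*p
(∇×F)₂ = ∂F₁/∂r − ∂F₃/∂p = 0
(∇×F)₃ = ∂F₂/∂p − ∂F₁/∂q = -3*q*r + 2*r - 1
∇×F = (3*p*q - 2*p, 0, -3*q*r + 2*r - 1)
At (1, -3, 3): (-11, 0, 32).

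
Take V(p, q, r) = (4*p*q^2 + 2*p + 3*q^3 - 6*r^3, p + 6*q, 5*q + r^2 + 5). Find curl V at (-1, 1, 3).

(5, -162, 0)

(∇×V)₁ = ∂V₃/∂q − ∂V₂/∂r = 5
(∇×V)₂ = ∂V₁/∂r − ∂V₃/∂p = -18*r^2
(∇×V)₃ = ∂V₂/∂p − ∂V₁/∂q = -8*p*q - 9*q^2 + 1
∇×V = (5, -18*r^2, -8*p*q - 9*q^2 + 1)
At (-1, 1, 3): (5, -162, 0).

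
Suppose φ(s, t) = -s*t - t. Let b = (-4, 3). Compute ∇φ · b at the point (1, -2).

-14

∂φ/∂s = -t
∂φ/∂t = -s - 1
∇φ at (1, -2) = (2, -2)
∇φ · b = (2)(-4) + (-2)(3) = -14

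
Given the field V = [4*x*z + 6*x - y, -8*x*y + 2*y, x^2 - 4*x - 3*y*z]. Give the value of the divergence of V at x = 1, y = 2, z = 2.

∂V₁/∂x = 4*z + 6
∂V₂/∂y = -8*x + 2
∂V₃/∂z = -3*y
∇·V = -8*x - 3*y + 4*z + 8
At (1, 2, 2): 2.

2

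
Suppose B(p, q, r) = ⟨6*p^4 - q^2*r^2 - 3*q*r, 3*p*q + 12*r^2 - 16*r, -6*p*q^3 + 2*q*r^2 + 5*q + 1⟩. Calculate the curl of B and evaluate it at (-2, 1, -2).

(113, 7, 5)

(∇×B)₁ = ∂B₃/∂q − ∂B₂/∂r = -18*p*q^2 + 2*r^2 - 24*r + 21
(∇×B)₂ = ∂B₁/∂r − ∂B₃/∂p = 6*q^3 - 2*q^2*r - 3*q
(∇×B)₃ = ∂B₂/∂p − ∂B₁/∂q = 2*q*r^2 + 3*q + 3*r
∇×B = (-18*p*q^2 + 2*r^2 - 24*r + 21, 6*q^3 - 2*q^2*r - 3*q, 2*q*r^2 + 3*q + 3*r)
At (-2, 1, -2): (113, 7, 5).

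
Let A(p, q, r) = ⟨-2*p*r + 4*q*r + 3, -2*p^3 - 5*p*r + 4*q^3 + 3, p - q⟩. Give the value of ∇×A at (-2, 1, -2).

(∇×A)₁ = ∂A₃/∂q − ∂A₂/∂r = 5*p - 1
(∇×A)₂ = ∂A₁/∂r − ∂A₃/∂p = -2*p + 4*q - 1
(∇×A)₃ = ∂A₂/∂p − ∂A₁/∂q = -6*p^2 - 9*r
∇×A = (5*p - 1, -2*p + 4*q - 1, -6*p^2 - 9*r)
At (-2, 1, -2): (-11, 7, -6).

(-11, 7, -6)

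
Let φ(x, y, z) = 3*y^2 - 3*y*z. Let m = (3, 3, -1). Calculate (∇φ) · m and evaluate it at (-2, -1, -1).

-12

∂φ/∂x = 0
∂φ/∂y = 6*y - 3*z
∂φ/∂z = -3*y
∇φ at (-2, -1, -1) = (0, -3, 3)
∇φ · m = (0)(3) + (-3)(3) + (3)(-1) = -12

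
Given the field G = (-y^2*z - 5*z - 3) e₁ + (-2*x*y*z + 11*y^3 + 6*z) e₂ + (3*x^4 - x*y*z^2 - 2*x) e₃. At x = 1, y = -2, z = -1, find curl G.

(-11, -21, 0)

(∇×G)₁ = ∂G₃/∂y − ∂G₂/∂z = 2*x*y - x*z^2 - 6
(∇×G)₂ = ∂G₁/∂z − ∂G₃/∂x = -12*x^3 - y^2 + y*z^2 - 3
(∇×G)₃ = ∂G₂/∂x − ∂G₁/∂y = 0
∇×G = (2*x*y - x*z^2 - 6, -12*x^3 - y^2 + y*z^2 - 3, 0)
At (1, -2, -1): (-11, -21, 0).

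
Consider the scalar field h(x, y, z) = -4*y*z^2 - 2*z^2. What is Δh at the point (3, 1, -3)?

∂²h/∂x² = 0
∂²h/∂y² = 0
∂²h/∂z² = -4*(2*y + 1)
∇²h = -8*y - 4
At (3, 1, -3): -12.

-12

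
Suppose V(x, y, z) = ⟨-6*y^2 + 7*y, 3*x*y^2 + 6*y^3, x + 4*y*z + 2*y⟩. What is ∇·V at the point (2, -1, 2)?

2

∂V₁/∂x = 0
∂V₂/∂y = 6*x*y + 18*y^2
∂V₃/∂z = 4*y
∇·V = 6*x*y + 18*y^2 + 4*y
At (2, -1, 2): 2.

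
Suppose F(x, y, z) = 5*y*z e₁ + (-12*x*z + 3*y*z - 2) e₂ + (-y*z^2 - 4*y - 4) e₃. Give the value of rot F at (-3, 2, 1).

(∇×F)₁ = ∂F₃/∂y − ∂F₂/∂z = 12*x - 3*y - z^2 - 4
(∇×F)₂ = ∂F₁/∂z − ∂F₃/∂x = 5*y
(∇×F)₃ = ∂F₂/∂x − ∂F₁/∂y = -17*z
∇×F = (12*x - 3*y - z^2 - 4, 5*y, -17*z)
At (-3, 2, 1): (-47, 10, -17).

(-47, 10, -17)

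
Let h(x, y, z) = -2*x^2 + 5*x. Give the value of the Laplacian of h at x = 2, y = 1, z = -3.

∂²h/∂x² = -4
∂²h/∂y² = 0
∂²h/∂z² = 0
∇²h = -4
At (2, 1, -3): -4.

-4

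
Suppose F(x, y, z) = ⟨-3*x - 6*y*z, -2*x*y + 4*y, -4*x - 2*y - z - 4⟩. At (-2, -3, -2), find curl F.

(∇×F)₁ = ∂F₃/∂y − ∂F₂/∂z = -2
(∇×F)₂ = ∂F₁/∂z − ∂F₃/∂x = -6*y + 4
(∇×F)₃ = ∂F₂/∂x − ∂F₁/∂y = -2*y + 6*z
∇×F = (-2, -6*y + 4, -2*y + 6*z)
At (-2, -3, -2): (-2, 22, -6).

(-2, 22, -6)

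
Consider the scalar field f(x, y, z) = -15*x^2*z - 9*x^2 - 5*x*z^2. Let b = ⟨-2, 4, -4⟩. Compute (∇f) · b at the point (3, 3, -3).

-162

∂f/∂x = -30*x*z - 18*x - 5*z^2
∂f/∂y = 0
∂f/∂z = -15*x^2 - 10*x*z
∇f at (3, 3, -3) = (171, 0, -45)
∇f · b = (171)(-2) + (0)(4) + (-45)(-4) = -162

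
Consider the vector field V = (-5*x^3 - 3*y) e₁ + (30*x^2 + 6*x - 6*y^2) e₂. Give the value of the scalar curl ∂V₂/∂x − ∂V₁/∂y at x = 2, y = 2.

∂V₂/∂x = 60*x + 6
∂V₁/∂y = -3
Scalar curl = 60*x + 9
At (2, 2): 129.

129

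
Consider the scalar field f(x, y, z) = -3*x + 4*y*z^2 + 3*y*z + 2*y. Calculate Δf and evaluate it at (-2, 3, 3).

24

∂²f/∂x² = 0
∂²f/∂y² = 0
∂²f/∂z² = 8*y
∇²f = 8*y
At (-2, 3, 3): 24.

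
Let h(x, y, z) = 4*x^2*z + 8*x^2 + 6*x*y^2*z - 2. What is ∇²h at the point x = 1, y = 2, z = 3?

76

∂²h/∂x² = 8*(z + 2)
∂²h/∂y² = 12*x*z
∂²h/∂z² = 0
∇²h = 12*x*z + 8*z + 16
At (1, 2, 3): 76.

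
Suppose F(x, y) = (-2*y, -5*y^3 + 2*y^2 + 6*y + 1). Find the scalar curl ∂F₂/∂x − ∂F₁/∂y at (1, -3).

2

∂F₂/∂x = 0
∂F₁/∂y = -2
Scalar curl = 2
At (1, -3): 2.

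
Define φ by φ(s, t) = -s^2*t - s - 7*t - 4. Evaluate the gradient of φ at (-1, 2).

(3, -8)

∂φ/∂s = -2*s*t - 1
∂φ/∂t = -s^2 - 7
∇φ = (-2*s*t - 1, -s^2 - 7)
At (-1, 2): (3, -8).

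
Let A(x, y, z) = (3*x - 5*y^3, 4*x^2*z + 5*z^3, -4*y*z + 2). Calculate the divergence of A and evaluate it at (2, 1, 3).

-1

∂A₁/∂x = 3
∂A₂/∂y = 0
∂A₃/∂z = -4*y
∇·A = -4*y + 3
At (2, 1, 3): -1.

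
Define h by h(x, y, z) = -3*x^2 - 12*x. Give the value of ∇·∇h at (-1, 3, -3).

∂²h/∂x² = -6
∂²h/∂y² = 0
∂²h/∂z² = 0
∇²h = -6
At (-1, 3, -3): -6.

-6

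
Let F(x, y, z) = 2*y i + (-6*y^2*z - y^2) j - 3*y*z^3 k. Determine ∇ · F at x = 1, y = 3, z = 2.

∂F₁/∂x = 0
∂F₂/∂y = -12*y*z - 2*y
∂F₃/∂z = -9*y*z^2
∇·F = -9*y*z^2 - 12*y*z - 2*y
At (1, 3, 2): -186.

-186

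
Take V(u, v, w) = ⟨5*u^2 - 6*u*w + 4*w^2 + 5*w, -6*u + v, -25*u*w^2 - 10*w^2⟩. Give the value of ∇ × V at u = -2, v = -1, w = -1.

(∇×V)₁ = ∂V₃/∂v − ∂V₂/∂w = 0
(∇×V)₂ = ∂V₁/∂w − ∂V₃/∂u = -6*u + 25*w^2 + 8*w + 5
(∇×V)₃ = ∂V₂/∂u − ∂V₁/∂v = -6
∇×V = (0, -6*u + 25*w^2 + 8*w + 5, -6)
At (-2, -1, -1): (0, 34, -6).

(0, 34, -6)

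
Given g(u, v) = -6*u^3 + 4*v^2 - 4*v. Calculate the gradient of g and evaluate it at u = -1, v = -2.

(-18, -20)

∂g/∂u = -18*u^2
∂g/∂v = 8*v - 4
∇g = (-18*u^2, 8*v - 4)
At (-1, -2): (-18, -20).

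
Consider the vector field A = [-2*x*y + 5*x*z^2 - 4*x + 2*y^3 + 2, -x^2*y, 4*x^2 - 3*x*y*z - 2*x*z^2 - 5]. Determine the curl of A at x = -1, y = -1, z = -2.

(∇×A)₁ = ∂A₃/∂y − ∂A₂/∂z = -3*x*z
(∇×A)₂ = ∂A₁/∂z − ∂A₃/∂x = 10*x*z - 8*x + 3*y*z + 2*z^2
(∇×A)₃ = ∂A₂/∂x − ∂A₁/∂y = -2*x*y + 2*x - 6*y^2
∇×A = (-3*x*z, 10*x*z - 8*x + 3*y*z + 2*z^2, -2*x*y + 2*x - 6*y^2)
At (-1, -1, -2): (-6, 42, -10).

(-6, 42, -10)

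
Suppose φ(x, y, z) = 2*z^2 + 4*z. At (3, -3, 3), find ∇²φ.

∂²φ/∂x² = 0
∂²φ/∂y² = 0
∂²φ/∂z² = 4
∇²φ = 4
At (3, -3, 3): 4.

4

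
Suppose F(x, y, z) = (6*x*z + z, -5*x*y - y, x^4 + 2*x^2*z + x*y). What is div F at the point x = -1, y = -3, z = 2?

18

∂F₁/∂x = 6*z
∂F₂/∂y = -5*x - 1
∂F₃/∂z = 2*x^2
∇·F = 2*x^2 - 5*x + 6*z - 1
At (-1, -3, 2): 18.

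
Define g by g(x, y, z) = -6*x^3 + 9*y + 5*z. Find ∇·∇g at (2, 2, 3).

∂²g/∂x² = -36*x
∂²g/∂y² = 0
∂²g/∂z² = 0
∇²g = -36*x
At (2, 2, 3): -72.

-72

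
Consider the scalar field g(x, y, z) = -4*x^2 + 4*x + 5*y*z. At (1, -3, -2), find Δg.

∂²g/∂x² = -8
∂²g/∂y² = 0
∂²g/∂z² = 0
∇²g = -8
At (1, -3, -2): -8.

-8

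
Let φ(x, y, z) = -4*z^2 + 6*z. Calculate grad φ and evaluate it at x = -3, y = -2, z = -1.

(0, 0, 14)

∂φ/∂x = 0
∂φ/∂y = 0
∂φ/∂z = -8*z + 6
∇φ = (0, 0, -8*z + 6)
At (-3, -2, -1): (0, 0, 14).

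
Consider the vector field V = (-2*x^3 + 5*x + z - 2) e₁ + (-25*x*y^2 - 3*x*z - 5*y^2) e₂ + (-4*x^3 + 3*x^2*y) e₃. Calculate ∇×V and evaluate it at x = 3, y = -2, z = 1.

(∇×V)₁ = ∂V₃/∂y − ∂V₂/∂z = 3*x^2 + 3*x
(∇×V)₂ = ∂V₁/∂z − ∂V₃/∂x = 12*x^2 - 6*x*y + 1
(∇×V)₃ = ∂V₂/∂x − ∂V₁/∂y = -25*y^2 - 3*z
∇×V = (3*x^2 + 3*x, 12*x^2 - 6*x*y + 1, -25*y^2 - 3*z)
At (3, -2, 1): (36, 145, -103).

(36, 145, -103)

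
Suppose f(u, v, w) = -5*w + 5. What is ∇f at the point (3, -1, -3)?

∂f/∂u = 0
∂f/∂v = 0
∂f/∂w = -5
∇f = (0, 0, -5)
At (3, -1, -3): (0, 0, -5).

(0, 0, -5)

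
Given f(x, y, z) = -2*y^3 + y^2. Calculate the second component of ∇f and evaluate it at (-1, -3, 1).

(∇f)_2 = ∂f/∂y = -6*y^2 + 2*y
At (-1, -3, 1): -60.

-60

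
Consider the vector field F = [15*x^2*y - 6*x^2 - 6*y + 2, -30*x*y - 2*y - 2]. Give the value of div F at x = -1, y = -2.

∂F₁/∂x = 30*x*y - 12*x
∂F₂/∂y = -30*x - 2
∇·F = 30*x*y - 42*x - 2
At (-1, -2): 100.

100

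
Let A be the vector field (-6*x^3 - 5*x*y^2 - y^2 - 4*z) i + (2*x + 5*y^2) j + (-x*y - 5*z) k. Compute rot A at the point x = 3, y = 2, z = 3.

(∇×A)₁ = ∂A₃/∂y − ∂A₂/∂z = -x
(∇×A)₂ = ∂A₁/∂z − ∂A₃/∂x = y - 4
(∇×A)₃ = ∂A₂/∂x − ∂A₁/∂y = 10*x*y + 2*y + 2
∇×A = (-x, y - 4, 10*x*y + 2*y + 2)
At (3, 2, 3): (-3, -2, 66).

(-3, -2, 66)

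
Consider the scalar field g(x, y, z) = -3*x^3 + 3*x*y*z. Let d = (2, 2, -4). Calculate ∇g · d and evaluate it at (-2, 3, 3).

18

∂g/∂x = -9*x^2 + 3*y*z
∂g/∂y = 3*x*z
∂g/∂z = 3*x*y
∇g at (-2, 3, 3) = (-9, -18, -18)
∇g · d = (-9)(2) + (-18)(2) + (-18)(-4) = 18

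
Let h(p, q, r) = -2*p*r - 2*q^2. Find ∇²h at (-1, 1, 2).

-4

∂²h/∂p² = 0
∂²h/∂q² = -4
∂²h/∂r² = 0
∇²h = -4
At (-1, 1, 2): -4.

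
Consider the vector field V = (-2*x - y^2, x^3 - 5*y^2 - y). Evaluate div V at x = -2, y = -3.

27

∂V₁/∂x = -2
∂V₂/∂y = -10*y - 1
∇·V = -10*y - 3
At (-2, -3): 27.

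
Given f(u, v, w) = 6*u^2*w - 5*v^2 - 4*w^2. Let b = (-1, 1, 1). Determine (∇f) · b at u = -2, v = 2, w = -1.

-12

∂f/∂u = 12*u*w
∂f/∂v = -10*v
∂f/∂w = 6*u^2 - 8*w
∇f at (-2, 2, -1) = (24, -20, 32)
∇f · b = (24)(-1) + (-20)(1) + (32)(1) = -12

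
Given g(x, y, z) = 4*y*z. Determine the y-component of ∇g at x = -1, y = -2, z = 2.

8

(∇g)_2 = ∂g/∂y = 4*z
At (-1, -2, 2): 8.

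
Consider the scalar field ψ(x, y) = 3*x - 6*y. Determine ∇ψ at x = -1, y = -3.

∂ψ/∂x = 3
∂ψ/∂y = -6
∇ψ = (3, -6)
At (-1, -3): (3, -6).

(3, -6)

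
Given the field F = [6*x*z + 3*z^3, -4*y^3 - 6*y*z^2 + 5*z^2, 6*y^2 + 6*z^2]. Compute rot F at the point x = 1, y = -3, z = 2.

(-128, 42, 0)

(∇×F)₁ = ∂F₃/∂y − ∂F₂/∂z = 12*y*z + 12*y - 10*z
(∇×F)₂ = ∂F₁/∂z − ∂F₃/∂x = 6*x + 9*z^2
(∇×F)₃ = ∂F₂/∂x − ∂F₁/∂y = 0
∇×F = (12*y*z + 12*y - 10*z, 6*x + 9*z^2, 0)
At (1, -3, 2): (-128, 42, 0).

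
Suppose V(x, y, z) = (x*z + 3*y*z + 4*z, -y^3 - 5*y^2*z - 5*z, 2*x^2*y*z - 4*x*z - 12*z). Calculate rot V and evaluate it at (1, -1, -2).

(6, -14, 6)

(∇×V)₁ = ∂V₃/∂y − ∂V₂/∂z = 2*x^2*z + 5*y^2 + 5
(∇×V)₂ = ∂V₁/∂z − ∂V₃/∂x = -4*x*y*z + x + 3*y + 4*z + 4
(∇×V)₃ = ∂V₂/∂x − ∂V₁/∂y = -3*z
∇×V = (2*x^2*z + 5*y^2 + 5, -4*x*y*z + x + 3*y + 4*z + 4, -3*z)
At (1, -1, -2): (6, -14, 6).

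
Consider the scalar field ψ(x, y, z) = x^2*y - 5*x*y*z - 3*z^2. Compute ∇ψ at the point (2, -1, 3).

∂ψ/∂x = 2*x*y - 5*y*z
∂ψ/∂y = x^2 - 5*x*z
∂ψ/∂z = -5*x*y - 6*z
∇ψ = (2*x*y - 5*y*z, x^2 - 5*x*z, -5*x*y - 6*z)
At (2, -1, 3): (11, -26, -8).

(11, -26, -8)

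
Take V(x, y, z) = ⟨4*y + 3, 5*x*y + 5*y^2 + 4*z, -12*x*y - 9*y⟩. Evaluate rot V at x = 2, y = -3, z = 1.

(-37, -36, -19)

(∇×V)₁ = ∂V₃/∂y − ∂V₂/∂z = -12*x - 13
(∇×V)₂ = ∂V₁/∂z − ∂V₃/∂x = 12*y
(∇×V)₃ = ∂V₂/∂x − ∂V₁/∂y = 5*y - 4
∇×V = (-12*x - 13, 12*y, 5*y - 4)
At (2, -3, 1): (-37, -36, -19).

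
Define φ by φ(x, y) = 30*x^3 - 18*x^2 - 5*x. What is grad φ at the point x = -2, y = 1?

∂φ/∂x = 90*x^2 - 36*x - 5
∂φ/∂y = 0
∇φ = (90*x^2 - 36*x - 5, 0)
At (-2, 1): (427, 0).

(427, 0)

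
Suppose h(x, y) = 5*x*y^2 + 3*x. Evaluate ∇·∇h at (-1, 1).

∂²h/∂x² = 0
∂²h/∂y² = 10*x
∇²h = 10*x
At (-1, 1): -10.

-10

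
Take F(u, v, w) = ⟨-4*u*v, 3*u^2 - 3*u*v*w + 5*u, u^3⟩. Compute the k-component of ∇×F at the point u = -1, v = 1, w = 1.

-8

(∇×F)_3 = ∂F₂/∂u − ∂F₁/∂v
= 6*u - 3*v*w + 5 − (-4*u)
= 10*u - 3*v*w + 5
At (-1, 1, 1): -8.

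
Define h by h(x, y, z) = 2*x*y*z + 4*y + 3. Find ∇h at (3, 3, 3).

(18, 22, 18)

∂h/∂x = 2*y*z
∂h/∂y = 2*x*z + 4
∂h/∂z = 2*x*y
∇h = (2*y*z, 2*x*z + 4, 2*x*y)
At (3, 3, 3): (18, 22, 18).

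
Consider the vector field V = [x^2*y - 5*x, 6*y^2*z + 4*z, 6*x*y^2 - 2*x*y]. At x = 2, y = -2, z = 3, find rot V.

(-80, -28, -4)

(∇×V)₁ = ∂V₃/∂y − ∂V₂/∂z = 12*x*y - 2*x - 6*y^2 - 4
(∇×V)₂ = ∂V₁/∂z − ∂V₃/∂x = -6*y^2 + 2*y
(∇×V)₃ = ∂V₂/∂x − ∂V₁/∂y = -x^2
∇×V = (12*x*y - 2*x - 6*y^2 - 4, -6*y^2 + 2*y, -x^2)
At (2, -2, 3): (-80, -28, -4).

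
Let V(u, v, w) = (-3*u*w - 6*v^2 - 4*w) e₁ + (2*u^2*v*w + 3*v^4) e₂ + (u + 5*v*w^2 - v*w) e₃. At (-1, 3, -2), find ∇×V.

(16, -2, 60)

(∇×V)₁ = ∂V₃/∂v − ∂V₂/∂w = -2*u^2*v + 5*w^2 - w
(∇×V)₂ = ∂V₁/∂w − ∂V₃/∂u = -3*u - 5
(∇×V)₃ = ∂V₂/∂u − ∂V₁/∂v = 4*u*v*w + 12*v
∇×V = (-2*u^2*v + 5*w^2 - w, -3*u - 5, 4*u*v*w + 12*v)
At (-1, 3, -2): (16, -2, 60).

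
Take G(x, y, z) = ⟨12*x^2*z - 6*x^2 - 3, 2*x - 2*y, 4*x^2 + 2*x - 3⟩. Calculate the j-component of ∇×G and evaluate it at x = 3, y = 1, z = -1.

82

(∇×G)_2 = ∂G₁/∂z − ∂G₃/∂x
= 12*x^2 − (8*x + 2)
= 12*x^2 - 8*x - 2
At (3, 1, -1): 82.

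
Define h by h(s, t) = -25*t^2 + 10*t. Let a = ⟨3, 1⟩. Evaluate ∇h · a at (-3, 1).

∂h/∂s = 0
∂h/∂t = -50*t + 10
∇h at (-3, 1) = (0, -40)
∇h · a = (0)(3) + (-40)(1) = -40

-40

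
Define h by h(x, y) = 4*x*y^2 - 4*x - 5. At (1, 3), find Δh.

∂²h/∂x² = 0
∂²h/∂y² = 8*x
∇²h = 8*x
At (1, 3): 8.

8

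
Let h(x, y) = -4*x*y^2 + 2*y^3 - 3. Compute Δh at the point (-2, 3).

∂²h/∂x² = 0
∂²h/∂y² = 4*(-2*x + 3*y)
∇²h = -8*x + 12*y
At (-2, 3): 52.

52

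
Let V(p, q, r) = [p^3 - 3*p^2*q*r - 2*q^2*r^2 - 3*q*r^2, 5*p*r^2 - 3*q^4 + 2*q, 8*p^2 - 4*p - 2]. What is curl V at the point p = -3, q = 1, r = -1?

(-30, 35, -15)

(∇×V)₁ = ∂V₃/∂q − ∂V₂/∂r = -10*p*r
(∇×V)₂ = ∂V₁/∂r − ∂V₃/∂p = -3*p^2*q - 16*p - 4*q^2*r - 6*q*r + 4
(∇×V)₃ = ∂V₂/∂p − ∂V₁/∂q = 3*p^2*r + 4*q*r^2 + 8*r^2
∇×V = (-10*p*r, -3*p^2*q - 16*p - 4*q^2*r - 6*q*r + 4, 3*p^2*r + 4*q*r^2 + 8*r^2)
At (-3, 1, -1): (-30, 35, -15).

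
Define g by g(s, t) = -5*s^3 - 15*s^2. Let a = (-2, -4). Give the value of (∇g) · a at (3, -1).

450

∂g/∂s = -15*s^2 - 30*s
∂g/∂t = 0
∇g at (3, -1) = (-225, 0)
∇g · a = (-225)(-2) + (0)(-4) = 450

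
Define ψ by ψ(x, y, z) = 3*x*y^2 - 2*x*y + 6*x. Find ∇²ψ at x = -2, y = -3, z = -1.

-12

∂²ψ/∂x² = 0
∂²ψ/∂y² = 6*x
∂²ψ/∂z² = 0
∇²ψ = 6*x
At (-2, -3, -1): -12.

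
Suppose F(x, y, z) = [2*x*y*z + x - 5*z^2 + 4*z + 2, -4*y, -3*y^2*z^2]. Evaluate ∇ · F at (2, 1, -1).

1

∂F₁/∂x = 2*y*z + 1
∂F₂/∂y = -4
∂F₃/∂z = -6*y^2*z
∇·F = -6*y^2*z + 2*y*z - 3
At (2, 1, -1): 1.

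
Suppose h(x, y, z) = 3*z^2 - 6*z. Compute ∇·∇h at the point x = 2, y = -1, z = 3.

∂²h/∂x² = 0
∂²h/∂y² = 0
∂²h/∂z² = 6
∇²h = 6
At (2, -1, 3): 6.

6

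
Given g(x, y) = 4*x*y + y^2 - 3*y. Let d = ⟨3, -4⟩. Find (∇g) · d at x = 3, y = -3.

-48

∂g/∂x = 4*y
∂g/∂y = 4*x + 2*y - 3
∇g at (3, -3) = (-12, 3)
∇g · d = (-12)(3) + (3)(-4) = -48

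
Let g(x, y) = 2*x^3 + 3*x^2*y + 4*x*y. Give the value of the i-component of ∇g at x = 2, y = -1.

(∇g)_1 = ∂g/∂x = 6*x^2 + 6*x*y + 4*y
At (2, -1): 8.

8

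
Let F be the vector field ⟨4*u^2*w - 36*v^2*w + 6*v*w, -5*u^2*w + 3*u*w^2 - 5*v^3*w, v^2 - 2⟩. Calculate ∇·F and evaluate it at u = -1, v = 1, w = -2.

∂F₁/∂u = 8*u*w
∂F₂/∂v = -15*v^2*w
∂F₃/∂w = 0
∇·F = 8*u*w - 15*v^2*w
At (-1, 1, -2): 46.

46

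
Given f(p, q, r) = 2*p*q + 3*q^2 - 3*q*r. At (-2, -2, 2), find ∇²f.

∂²f/∂p² = 0
∂²f/∂q² = 6
∂²f/∂r² = 0
∇²f = 6
At (-2, -2, 2): 6.

6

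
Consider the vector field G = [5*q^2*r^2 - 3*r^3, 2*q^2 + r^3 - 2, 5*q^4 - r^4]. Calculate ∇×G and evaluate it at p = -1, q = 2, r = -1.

(∇×G)₁ = ∂G₃/∂q − ∂G₂/∂r = 20*q^3 - 3*r^2
(∇×G)₂ = ∂G₁/∂r − ∂G₃/∂p = 10*q^2*r - 9*r^2
(∇×G)₃ = ∂G₂/∂p − ∂G₁/∂q = -10*q*r^2
∇×G = (20*q^3 - 3*r^2, 10*q^2*r - 9*r^2, -10*q*r^2)
At (-1, 2, -1): (157, -49, -20).

(157, -49, -20)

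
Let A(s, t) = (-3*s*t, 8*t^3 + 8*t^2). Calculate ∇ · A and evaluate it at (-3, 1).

∂A₁/∂s = -3*t
∂A₂/∂t = 24*t^2 + 16*t
∇·A = 24*t^2 + 13*t
At (-3, 1): 37.

37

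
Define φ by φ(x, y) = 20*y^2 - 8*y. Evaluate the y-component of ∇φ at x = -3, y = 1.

(∇φ)_2 = ∂φ/∂y = 40*y - 8
At (-3, 1): 32.

32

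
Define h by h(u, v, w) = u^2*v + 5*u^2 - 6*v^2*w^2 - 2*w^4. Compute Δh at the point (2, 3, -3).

-416

∂²h/∂u² = 2*(v + 5)
∂²h/∂v² = -12*w^2
∂²h/∂w² = -12*(v^2 + 2*w^2)
∇²h = -12*v^2 + 2*v - 36*w^2 + 10
At (2, 3, -3): -416.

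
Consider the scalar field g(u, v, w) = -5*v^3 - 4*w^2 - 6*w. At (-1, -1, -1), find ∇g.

(0, -15, 2)

∂g/∂u = 0
∂g/∂v = -15*v^2
∂g/∂w = -8*w - 6
∇g = (0, -15*v^2, -8*w - 6)
At (-1, -1, -1): (0, -15, 2).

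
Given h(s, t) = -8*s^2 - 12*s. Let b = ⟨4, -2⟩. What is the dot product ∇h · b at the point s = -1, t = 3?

16

∂h/∂s = -16*s - 12
∂h/∂t = 0
∇h at (-1, 3) = (4, 0)
∇h · b = (4)(4) + (0)(-2) = 16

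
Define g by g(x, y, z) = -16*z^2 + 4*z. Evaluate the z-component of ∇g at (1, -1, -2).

68

(∇g)_3 = ∂g/∂z = -32*z + 4
At (1, -1, -2): 68.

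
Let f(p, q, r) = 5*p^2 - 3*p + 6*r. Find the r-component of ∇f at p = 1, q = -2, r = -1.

6

(∇f)_3 = ∂f/∂r = 6
At (1, -2, -1): 6.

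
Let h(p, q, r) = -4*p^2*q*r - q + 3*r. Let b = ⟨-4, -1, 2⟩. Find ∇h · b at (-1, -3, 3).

∂h/∂p = -8*p*q*r
∂h/∂q = -4*p^2*r - 1
∂h/∂r = -4*p^2*q + 3
∇h at (-1, -3, 3) = (-72, -13, 15)
∇h · b = (-72)(-4) + (-13)(-1) + (15)(2) = 331

331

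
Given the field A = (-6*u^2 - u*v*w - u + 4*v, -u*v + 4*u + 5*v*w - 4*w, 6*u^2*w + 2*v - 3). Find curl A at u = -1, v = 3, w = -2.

(∇×A)₁ = ∂A₃/∂v − ∂A₂/∂w = -5*v + 6
(∇×A)₂ = ∂A₁/∂w − ∂A₃/∂u = -u*v - 12*u*w
(∇×A)₃ = ∂A₂/∂u − ∂A₁/∂v = u*w - v
∇×A = (-5*v + 6, -u*v - 12*u*w, u*w - v)
At (-1, 3, -2): (-9, -21, -1).

(-9, -21, -1)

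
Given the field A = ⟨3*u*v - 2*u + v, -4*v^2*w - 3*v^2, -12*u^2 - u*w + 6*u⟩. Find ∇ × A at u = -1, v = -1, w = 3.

(∇×A)₁ = ∂A₃/∂v − ∂A₂/∂w = 4*v^2
(∇×A)₂ = ∂A₁/∂w − ∂A₃/∂u = 24*u + w - 6
(∇×A)₃ = ∂A₂/∂u − ∂A₁/∂v = -3*u - 1
∇×A = (4*v^2, 24*u + w - 6, -3*u - 1)
At (-1, -1, 3): (4, -27, 2).

(4, -27, 2)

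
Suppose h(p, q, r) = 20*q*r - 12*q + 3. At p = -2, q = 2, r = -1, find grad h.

∂h/∂p = 0
∂h/∂q = 20*r - 12
∂h/∂r = 20*q
∇h = (0, 20*r - 12, 20*q)
At (-2, 2, -1): (0, -32, 40).

(0, -32, 40)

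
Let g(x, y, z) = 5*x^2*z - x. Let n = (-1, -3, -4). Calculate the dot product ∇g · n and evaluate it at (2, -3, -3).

∂g/∂x = 10*x*z - 1
∂g/∂y = 0
∂g/∂z = 5*x^2
∇g at (2, -3, -3) = (-61, 0, 20)
∇g · n = (-61)(-1) + (0)(-3) + (20)(-4) = -19

-19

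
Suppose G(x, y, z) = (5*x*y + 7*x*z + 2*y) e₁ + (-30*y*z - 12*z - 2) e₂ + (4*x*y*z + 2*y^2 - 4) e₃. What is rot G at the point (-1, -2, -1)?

(-52, -15, 3)

(∇×G)₁ = ∂G₃/∂y − ∂G₂/∂z = 4*x*z + 34*y + 12
(∇×G)₂ = ∂G₁/∂z − ∂G₃/∂x = 7*x - 4*y*z
(∇×G)₃ = ∂G₂/∂x − ∂G₁/∂y = -5*x - 2
∇×G = (4*x*z + 34*y + 12, 7*x - 4*y*z, -5*x - 2)
At (-1, -2, -1): (-52, -15, 3).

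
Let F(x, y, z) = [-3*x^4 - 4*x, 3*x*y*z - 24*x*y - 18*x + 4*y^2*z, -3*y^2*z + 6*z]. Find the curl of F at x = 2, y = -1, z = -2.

(-10, 0, 12)

(∇×F)₁ = ∂F₃/∂y − ∂F₂/∂z = -3*x*y - 4*y^2 - 6*y*z
(∇×F)₂ = ∂F₁/∂z − ∂F₃/∂x = 0
(∇×F)₃ = ∂F₂/∂x − ∂F₁/∂y = 3*y*z - 24*y - 18
∇×F = (-3*x*y - 4*y^2 - 6*y*z, 0, 3*y*z - 24*y - 18)
At (2, -1, -2): (-10, 0, 12).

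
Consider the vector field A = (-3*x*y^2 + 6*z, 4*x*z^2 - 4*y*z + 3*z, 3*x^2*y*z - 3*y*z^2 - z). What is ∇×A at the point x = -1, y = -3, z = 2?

(∇×A)₁ = ∂A₃/∂y − ∂A₂/∂z = 3*x^2*z - 8*x*z + 4*y - 3*z^2 - 3
(∇×A)₂ = ∂A₁/∂z − ∂A₃/∂x = -6*x*y*z + 6
(∇×A)₃ = ∂A₂/∂x − ∂A₁/∂y = 6*x*y + 4*z^2
∇×A = (3*x^2*z - 8*x*z + 4*y - 3*z^2 - 3, -6*x*y*z + 6, 6*x*y + 4*z^2)
At (-1, -3, 2): (-5, -30, 34).

(-5, -30, 34)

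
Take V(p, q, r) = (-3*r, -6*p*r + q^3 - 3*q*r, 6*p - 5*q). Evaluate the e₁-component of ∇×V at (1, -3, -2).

-8

(∇×V)_1 = ∂V₃/∂q − ∂V₂/∂r
= -5 − (-6*p - 3*q)
= 6*p + 3*q - 5
At (1, -3, -2): -8.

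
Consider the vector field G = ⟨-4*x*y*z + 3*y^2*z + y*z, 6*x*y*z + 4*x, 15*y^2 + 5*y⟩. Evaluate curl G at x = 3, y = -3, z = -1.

(-31, 60, -7)

(∇×G)₁ = ∂G₃/∂y − ∂G₂/∂z = -6*x*y + 30*y + 5
(∇×G)₂ = ∂G₁/∂z − ∂G₃/∂x = -4*x*y + 3*y^2 + y
(∇×G)₃ = ∂G₂/∂x − ∂G₁/∂y = 4*x*z - z + 4
∇×G = (-6*x*y + 30*y + 5, -4*x*y + 3*y^2 + y, 4*x*z - z + 4)
At (3, -3, -1): (-31, 60, -7).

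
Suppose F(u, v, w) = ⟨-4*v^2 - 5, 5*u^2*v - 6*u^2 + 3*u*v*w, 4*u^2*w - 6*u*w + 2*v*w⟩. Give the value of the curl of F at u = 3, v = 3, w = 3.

(-21, -54, 105)

(∇×F)₁ = ∂F₃/∂v − ∂F₂/∂w = -3*u*v + 2*w
(∇×F)₂ = ∂F₁/∂w − ∂F₃/∂u = -8*u*w + 6*w
(∇×F)₃ = ∂F₂/∂u − ∂F₁/∂v = 10*u*v - 12*u + 3*v*w + 8*v
∇×F = (-3*u*v + 2*w, -8*u*w + 6*w, 10*u*v - 12*u + 3*v*w + 8*v)
At (3, 3, 3): (-21, -54, 105).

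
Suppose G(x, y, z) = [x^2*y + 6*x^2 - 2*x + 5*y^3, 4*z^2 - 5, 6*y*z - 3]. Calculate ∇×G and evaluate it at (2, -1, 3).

(∇×G)₁ = ∂G₃/∂y − ∂G₂/∂z = -2*z
(∇×G)₂ = ∂G₁/∂z − ∂G₃/∂x = 0
(∇×G)₃ = ∂G₂/∂x − ∂G₁/∂y = -x^2 - 15*y^2
∇×G = (-2*z, 0, -x^2 - 15*y^2)
At (2, -1, 3): (-6, 0, -19).

(-6, 0, -19)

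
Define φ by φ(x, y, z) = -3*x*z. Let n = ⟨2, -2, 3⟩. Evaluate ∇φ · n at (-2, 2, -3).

∂φ/∂x = -3*z
∂φ/∂y = 0
∂φ/∂z = -3*x
∇φ at (-2, 2, -3) = (9, 0, 6)
∇φ · n = (9)(2) + (0)(-2) + (6)(3) = 36

36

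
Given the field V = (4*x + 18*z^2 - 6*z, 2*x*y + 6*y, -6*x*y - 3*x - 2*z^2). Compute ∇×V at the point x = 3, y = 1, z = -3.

(∇×V)₁ = ∂V₃/∂y − ∂V₂/∂z = -6*x
(∇×V)₂ = ∂V₁/∂z − ∂V₃/∂x = 6*y + 36*z - 3
(∇×V)₃ = ∂V₂/∂x − ∂V₁/∂y = 2*y
∇×V = (-6*x, 6*y + 36*z - 3, 2*y)
At (3, 1, -3): (-18, -105, 2).

(-18, -105, 2)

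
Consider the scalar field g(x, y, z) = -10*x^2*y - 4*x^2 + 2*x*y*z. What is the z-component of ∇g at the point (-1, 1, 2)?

-2

(∇g)_3 = ∂g/∂z = 2*x*y
At (-1, 1, 2): -2.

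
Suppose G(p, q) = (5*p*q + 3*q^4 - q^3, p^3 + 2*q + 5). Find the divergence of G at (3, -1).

-3

∂G₁/∂p = 5*q
∂G₂/∂q = 2
∇·G = 5*q + 2
At (3, -1): -3.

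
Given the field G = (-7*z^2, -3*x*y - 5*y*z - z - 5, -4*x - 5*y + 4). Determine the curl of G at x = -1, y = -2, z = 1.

(-14, -10, 6)

(∇×G)₁ = ∂G₃/∂y − ∂G₂/∂z = 5*y - 4
(∇×G)₂ = ∂G₁/∂z − ∂G₃/∂x = -14*z + 4
(∇×G)₃ = ∂G₂/∂x − ∂G₁/∂y = -3*y
∇×G = (5*y - 4, -14*z + 4, -3*y)
At (-1, -2, 1): (-14, -10, 6).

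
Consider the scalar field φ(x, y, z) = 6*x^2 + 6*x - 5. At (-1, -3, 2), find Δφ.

∂²φ/∂x² = 12
∂²φ/∂y² = 0
∂²φ/∂z² = 0
∇²φ = 12
At (-1, -3, 2): 12.

12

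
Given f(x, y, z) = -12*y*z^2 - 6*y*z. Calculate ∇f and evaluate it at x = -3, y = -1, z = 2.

(0, -60, 54)

∂f/∂x = 0
∂f/∂y = -12*z^2 - 6*z
∂f/∂z = -24*y*z - 6*y
∇f = (0, -12*z^2 - 6*z, -24*y*z - 6*y)
At (-3, -1, 2): (0, -60, 54).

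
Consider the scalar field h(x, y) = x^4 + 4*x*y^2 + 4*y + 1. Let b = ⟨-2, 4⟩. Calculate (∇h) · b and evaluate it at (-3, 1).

∂h/∂x = 4*x^3 + 4*y^2
∂h/∂y = 8*x*y + 4
∇h at (-3, 1) = (-104, -20)
∇h · b = (-104)(-2) + (-20)(4) = 128

128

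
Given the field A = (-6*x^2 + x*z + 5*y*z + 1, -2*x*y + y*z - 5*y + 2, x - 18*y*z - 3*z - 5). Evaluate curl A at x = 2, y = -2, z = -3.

(56, -9, 19)

(∇×A)₁ = ∂A₃/∂y − ∂A₂/∂z = -y - 18*z
(∇×A)₂ = ∂A₁/∂z − ∂A₃/∂x = x + 5*y - 1
(∇×A)₃ = ∂A₂/∂x − ∂A₁/∂y = -2*y - 5*z
∇×A = (-y - 18*z, x + 5*y - 1, -2*y - 5*z)
At (2, -2, -3): (56, -9, 19).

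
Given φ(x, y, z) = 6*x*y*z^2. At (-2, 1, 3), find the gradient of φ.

(54, -108, -72)

∂φ/∂x = 6*y*z^2
∂φ/∂y = 6*x*z^2
∂φ/∂z = 12*x*y*z
∇φ = (6*y*z^2, 6*x*z^2, 12*x*y*z)
At (-2, 1, 3): (54, -108, -72).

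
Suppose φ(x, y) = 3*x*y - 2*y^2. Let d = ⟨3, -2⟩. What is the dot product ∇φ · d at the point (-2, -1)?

∂φ/∂x = 3*y
∂φ/∂y = 3*x - 4*y
∇φ at (-2, -1) = (-3, -2)
∇φ · d = (-3)(3) + (-2)(-2) = -5

-5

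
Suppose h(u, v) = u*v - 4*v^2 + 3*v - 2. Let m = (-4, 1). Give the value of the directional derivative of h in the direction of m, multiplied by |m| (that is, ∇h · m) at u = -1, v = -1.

14

∂h/∂u = v
∂h/∂v = u - 8*v + 3
∇h at (-1, -1) = (-1, 10)
∇h · m = (-1)(-4) + (10)(1) = 14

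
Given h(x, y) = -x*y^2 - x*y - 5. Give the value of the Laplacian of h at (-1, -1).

2

∂²h/∂x² = 0
∂²h/∂y² = -2*x
∇²h = -2*x
At (-1, -1): 2.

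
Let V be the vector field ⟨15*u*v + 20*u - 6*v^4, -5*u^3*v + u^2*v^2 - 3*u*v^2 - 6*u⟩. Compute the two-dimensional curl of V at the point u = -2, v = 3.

429

∂V₂/∂u = -15*u^2*v + 2*u*v^2 - 3*v^2 - 6
∂V₁/∂v = 15*u - 24*v^3
Scalar curl = -15*u^2*v + 2*u*v^2 - 15*u + 24*v^3 - 3*v^2 - 6
At (-2, 3): 429.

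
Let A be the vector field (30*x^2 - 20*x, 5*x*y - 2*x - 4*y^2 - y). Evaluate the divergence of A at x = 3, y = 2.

158

∂A₁/∂x = 60*x - 20
∂A₂/∂y = 5*x - 8*y - 1
∇·A = 65*x - 8*y - 21
At (3, 2): 158.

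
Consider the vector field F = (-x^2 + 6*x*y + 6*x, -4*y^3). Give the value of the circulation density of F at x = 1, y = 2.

∂F₂/∂x = 0
∂F₁/∂y = 6*x
Scalar curl = -6*x
At (1, 2): -6.

-6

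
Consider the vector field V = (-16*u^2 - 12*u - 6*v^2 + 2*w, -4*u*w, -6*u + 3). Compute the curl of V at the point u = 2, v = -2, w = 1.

(∇×V)₁ = ∂V₃/∂v − ∂V₂/∂w = 4*u
(∇×V)₂ = ∂V₁/∂w − ∂V₃/∂u = 8
(∇×V)₃ = ∂V₂/∂u − ∂V₁/∂v = 12*v - 4*w
∇×V = (4*u, 8, 12*v - 4*w)
At (2, -2, 1): (8, 8, -28).

(8, 8, -28)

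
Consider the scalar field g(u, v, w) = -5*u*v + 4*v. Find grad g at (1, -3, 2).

∂g/∂u = -5*v
∂g/∂v = -5*u + 4
∂g/∂w = 0
∇g = (-5*v, -5*u + 4, 0)
At (1, -3, 2): (15, -1, 0).

(15, -1, 0)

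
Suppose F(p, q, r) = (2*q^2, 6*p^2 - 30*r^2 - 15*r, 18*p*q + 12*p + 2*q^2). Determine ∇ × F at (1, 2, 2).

(∇×F)₁ = ∂F₃/∂q − ∂F₂/∂r = 18*p + 4*q + 60*r + 15
(∇×F)₂ = ∂F₁/∂r − ∂F₃/∂p = -18*q - 12
(∇×F)₃ = ∂F₂/∂p − ∂F₁/∂q = 12*p - 4*q
∇×F = (18*p + 4*q + 60*r + 15, -18*q - 12, 12*p - 4*q)
At (1, 2, 2): (161, -48, 4).

(161, -48, 4)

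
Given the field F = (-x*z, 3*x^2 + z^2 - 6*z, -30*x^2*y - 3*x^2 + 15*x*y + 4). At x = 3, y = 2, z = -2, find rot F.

(∇×F)₁ = ∂F₃/∂y − ∂F₂/∂z = -30*x^2 + 15*x - 2*z + 6
(∇×F)₂ = ∂F₁/∂z − ∂F₃/∂x = 60*x*y + 5*x - 15*y
(∇×F)₃ = ∂F₂/∂x − ∂F₁/∂y = 6*x
∇×F = (-30*x^2 + 15*x - 2*z + 6, 60*x*y + 5*x - 15*y, 6*x)
At (3, 2, -2): (-215, 345, 18).

(-215, 345, 18)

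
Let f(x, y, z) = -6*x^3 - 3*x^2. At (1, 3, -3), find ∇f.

∂f/∂x = -18*x^2 - 6*x
∂f/∂y = 0
∂f/∂z = 0
∇f = (-18*x^2 - 6*x, 0, 0)
At (1, 3, -3): (-24, 0, 0).

(-24, 0, 0)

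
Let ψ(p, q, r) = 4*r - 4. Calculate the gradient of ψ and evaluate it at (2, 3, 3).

∂ψ/∂p = 0
∂ψ/∂q = 0
∂ψ/∂r = 4
∇ψ = (0, 0, 4)
At (2, 3, 3): (0, 0, 4).

(0, 0, 4)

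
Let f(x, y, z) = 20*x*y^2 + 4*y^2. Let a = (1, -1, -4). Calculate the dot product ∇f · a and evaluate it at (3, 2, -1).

-176

∂f/∂x = 20*y^2
∂f/∂y = 40*x*y + 8*y
∂f/∂z = 0
∇f at (3, 2, -1) = (80, 256, 0)
∇f · a = (80)(1) + (256)(-1) + (0)(-4) = -176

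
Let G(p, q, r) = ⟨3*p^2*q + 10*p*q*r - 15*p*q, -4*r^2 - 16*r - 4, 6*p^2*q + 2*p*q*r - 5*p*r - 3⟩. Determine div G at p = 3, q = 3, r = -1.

∂G₁/∂p = 6*p*q + 10*q*r - 15*q
∂G₂/∂q = 0
∂G₃/∂r = 2*p*q - 5*p
∇·G = 8*p*q - 5*p + 10*q*r - 15*q
At (3, 3, -1): -18.

-18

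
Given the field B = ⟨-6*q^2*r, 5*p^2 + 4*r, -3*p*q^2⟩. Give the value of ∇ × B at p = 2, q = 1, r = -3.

(∇×B)₁ = ∂B₃/∂q − ∂B₂/∂r = -6*p*q - 4
(∇×B)₂ = ∂B₁/∂r − ∂B₃/∂p = -3*q^2
(∇×B)₃ = ∂B₂/∂p − ∂B₁/∂q = 10*p + 12*q*r
∇×B = (-6*p*q - 4, -3*q^2, 10*p + 12*q*r)
At (2, 1, -3): (-16, -3, -16).

(-16, -3, -16)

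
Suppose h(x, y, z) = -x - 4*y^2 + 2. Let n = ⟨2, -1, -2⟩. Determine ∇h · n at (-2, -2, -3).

-18

∂h/∂x = -1
∂h/∂y = -8*y
∂h/∂z = 0
∇h at (-2, -2, -3) = (-1, 16, 0)
∇h · n = (-1)(2) + (16)(-1) + (0)(-2) = -18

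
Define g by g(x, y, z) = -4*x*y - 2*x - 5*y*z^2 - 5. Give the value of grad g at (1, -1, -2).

(2, -24, -20)

∂g/∂x = -4*y - 2
∂g/∂y = -4*x - 5*z^2
∂g/∂z = -10*y*z
∇g = (-4*y - 2, -4*x - 5*z^2, -10*y*z)
At (1, -1, -2): (2, -24, -20).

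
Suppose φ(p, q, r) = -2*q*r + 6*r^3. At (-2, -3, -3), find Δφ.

-108

∂²φ/∂p² = 0
∂²φ/∂q² = 0
∂²φ/∂r² = 36*r
∇²φ = 36*r
At (-2, -3, -3): -108.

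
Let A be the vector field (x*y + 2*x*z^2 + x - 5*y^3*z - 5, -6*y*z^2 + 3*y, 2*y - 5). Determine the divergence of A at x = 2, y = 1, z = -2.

∂A₁/∂x = y + 2*z^2 + 1
∂A₂/∂y = -6*z^2 + 3
∂A₃/∂z = 0
∇·A = y - 4*z^2 + 4
At (2, 1, -2): -11.

-11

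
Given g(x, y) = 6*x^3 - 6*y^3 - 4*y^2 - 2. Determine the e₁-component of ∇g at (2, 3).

(∇g)_1 = ∂g/∂x = 18*x^2
At (2, 3): 72.

72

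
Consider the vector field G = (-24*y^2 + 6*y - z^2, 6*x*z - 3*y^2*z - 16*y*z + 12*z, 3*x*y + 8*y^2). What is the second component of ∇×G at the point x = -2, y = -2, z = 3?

0

(∇×G)_2 = ∂G₁/∂z − ∂G₃/∂x
= -2*z − (3*y)
= -3*y - 2*z
At (-2, -2, 3): 0.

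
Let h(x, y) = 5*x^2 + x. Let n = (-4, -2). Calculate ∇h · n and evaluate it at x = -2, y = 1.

∂h/∂x = 10*x + 1
∂h/∂y = 0
∇h at (-2, 1) = (-19, 0)
∇h · n = (-19)(-4) + (0)(-2) = 76

76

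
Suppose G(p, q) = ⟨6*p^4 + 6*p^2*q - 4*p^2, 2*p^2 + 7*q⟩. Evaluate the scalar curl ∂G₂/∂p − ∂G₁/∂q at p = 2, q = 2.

-16

∂G₂/∂p = 4*p
∂G₁/∂q = 6*p^2
Scalar curl = -6*p^2 + 4*p
At (2, 2): -16.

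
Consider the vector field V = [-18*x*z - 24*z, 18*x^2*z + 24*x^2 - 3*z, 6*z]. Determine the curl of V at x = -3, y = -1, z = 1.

(∇×V)₁ = ∂V₃/∂y − ∂V₂/∂z = -18*x^2 + 3
(∇×V)₂ = ∂V₁/∂z − ∂V₃/∂x = -18*x - 24
(∇×V)₃ = ∂V₂/∂x − ∂V₁/∂y = 36*x*z + 48*x
∇×V = (-18*x^2 + 3, -18*x - 24, 36*x*z + 48*x)
At (-3, -1, 1): (-159, 30, -252).

(-159, 30, -252)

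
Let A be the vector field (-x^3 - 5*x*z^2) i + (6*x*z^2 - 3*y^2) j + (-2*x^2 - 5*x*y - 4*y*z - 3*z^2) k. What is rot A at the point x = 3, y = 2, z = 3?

(∇×A)₁ = ∂A₃/∂y − ∂A₂/∂z = -12*x*z - 5*x - 4*z
(∇×A)₂ = ∂A₁/∂z − ∂A₃/∂x = -10*x*z + 4*x + 5*y
(∇×A)₃ = ∂A₂/∂x − ∂A₁/∂y = 6*z^2
∇×A = (-12*x*z - 5*x - 4*z, -10*x*z + 4*x + 5*y, 6*z^2)
At (3, 2, 3): (-135, -68, 54).

(-135, -68, 54)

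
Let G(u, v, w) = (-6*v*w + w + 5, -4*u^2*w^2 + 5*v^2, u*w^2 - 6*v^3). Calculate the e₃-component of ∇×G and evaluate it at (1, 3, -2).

(∇×G)_3 = ∂G₂/∂u − ∂G₁/∂v
= -8*u*w^2 − (-6*w)
= -8*u*w^2 + 6*w
At (1, 3, -2): -44.

-44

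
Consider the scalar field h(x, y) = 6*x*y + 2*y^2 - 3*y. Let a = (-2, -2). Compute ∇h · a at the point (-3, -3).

102

∂h/∂x = 6*y
∂h/∂y = 6*x + 4*y - 3
∇h at (-3, -3) = (-18, -33)
∇h · a = (-18)(-2) + (-33)(-2) = 102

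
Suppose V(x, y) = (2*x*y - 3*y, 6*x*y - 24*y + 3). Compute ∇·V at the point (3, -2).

-10

∂V₁/∂x = 2*y
∂V₂/∂y = 6*x - 24
∇·V = 6*x + 2*y - 24
At (3, -2): -10.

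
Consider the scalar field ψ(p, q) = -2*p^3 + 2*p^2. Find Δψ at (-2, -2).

28

∂²ψ/∂p² = 4*(-3*p + 1)
∂²ψ/∂q² = 0
∇²ψ = -12*p + 4
At (-2, -2): 28.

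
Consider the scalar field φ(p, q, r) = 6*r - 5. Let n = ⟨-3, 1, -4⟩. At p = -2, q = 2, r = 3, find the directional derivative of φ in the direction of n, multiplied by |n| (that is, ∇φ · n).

-24

∂φ/∂p = 0
∂φ/∂q = 0
∂φ/∂r = 6
∇φ at (-2, 2, 3) = (0, 0, 6)
∇φ · n = (0)(-3) + (0)(1) + (6)(-4) = -24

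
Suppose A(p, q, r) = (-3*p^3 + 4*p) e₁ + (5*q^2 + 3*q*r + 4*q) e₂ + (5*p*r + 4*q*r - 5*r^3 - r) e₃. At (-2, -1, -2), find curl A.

(-5, 10, 0)

(∇×A)₁ = ∂A₃/∂q − ∂A₂/∂r = -3*q + 4*r
(∇×A)₂ = ∂A₁/∂r − ∂A₃/∂p = -5*r
(∇×A)₃ = ∂A₂/∂p − ∂A₁/∂q = 0
∇×A = (-3*q + 4*r, -5*r, 0)
At (-2, -1, -2): (-5, 10, 0).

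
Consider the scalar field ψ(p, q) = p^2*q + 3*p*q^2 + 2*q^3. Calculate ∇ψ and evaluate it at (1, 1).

(5, 13)

∂ψ/∂p = 2*p*q + 3*q^2
∂ψ/∂q = p^2 + 6*p*q + 6*q^2
∇ψ = (2*p*q + 3*q^2, p^2 + 6*p*q + 6*q^2)
At (1, 1): (5, 13).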